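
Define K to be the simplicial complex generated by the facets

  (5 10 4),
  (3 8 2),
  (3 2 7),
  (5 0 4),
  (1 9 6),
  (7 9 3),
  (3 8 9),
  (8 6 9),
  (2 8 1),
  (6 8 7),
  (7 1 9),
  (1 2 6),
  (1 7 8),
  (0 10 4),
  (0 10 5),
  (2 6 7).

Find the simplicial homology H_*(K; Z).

H_0 ≅ Z^2,  H_1 ≅ Z/2,  H_2 ≅ Z.

Take the total order 0 < 1 < 2 < 3 < 4 < 5 < 6 < 7 < 8 < 9 < 10 on the vertex set. Then K (dimension 2) consists of the simplices:

  0-simplices (11): [0], [1], [2], [3], [4], [5], [6], [7], [8], [9], [10]
  1-simplices (24): (24 of them)
  2-simplices (16): [0,4,5], [0,4,10], [0,5,10], [1,2,6], [1,2,8], [1,6,9], [1,7,8], [1,7,9], [2,3,7], [2,3,8], [2,6,7], [3,7,9], [3,8,9], [4,5,10], [6,7,8], [6,8,9]

giving chain groups C_0 ≅ Z^11, C_1 ≅ Z^24, C_2 ≅ Z^16.

Boundary ∂_1: C_1 → C_0 maps an edge to its endpoints' difference, ∂[p,q] = q − p. For instance
  ∂[7,9] = [9] − [7].
As a 11×24 matrix over Z this has rank 9, with invariant factors (1,1,1,1,1,1,1,1,1).

∂_2: C_2 → C_1 acts by ∂[p,q,r] = [q,r] − [p,r] + [p,q]. For instance
  ∂[2,3,7] = [3,7] − [2,7] + [2,3],
  ∂[2,6,7] = [6,7] − [2,7] + [2,6].
This gives a 24×16 integer matrix of rank 15; reducing to Smith normal form yields diagonal entries (1,1,1,1,1,1,1,1,1,1,1,1,1,1,2).

Computing H_k = (kernel of ∂_k) / (image of ∂_{k+1}):

  H_0: rank C_0 − rank ∂_1 = 11 − 9 = 2, and the invariant factors of ∂_1 are all 1, so H_0 = Z^2.
  H_1: rank ker ∂_1 − rank ∂_2 = (24 − 9) − 15 = 0, and ∂_2 has invariant factor 2 > 1, so H_1 = Z/2.
  H_2: rank ker ∂_2 − rank ∂_3 = (16 − 15) − 0 = 1, and there is no ∂_3, so H_2 = Z.

(K is a triangulation of the disjoint union of the 2-sphere S^2 and the real projective plane RP^2.)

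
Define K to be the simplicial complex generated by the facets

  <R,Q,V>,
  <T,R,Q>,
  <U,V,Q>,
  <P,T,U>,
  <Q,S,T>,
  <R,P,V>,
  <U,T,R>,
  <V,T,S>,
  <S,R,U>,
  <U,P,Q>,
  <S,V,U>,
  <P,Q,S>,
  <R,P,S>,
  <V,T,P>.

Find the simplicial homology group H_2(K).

H_2 ≅ Z.

Take the total order P < Q < R < S < T < U < V on the vertex set. Then K (dimension 2) consists of the simplices:

  0-simplices (7): P, Q, R, S, T, U, V
  1-simplices (21): PQ, PR, PS, PT, PU, PV, QR, QS, QT, QU, QV, RS, RT, RU, RV, ST, SU, SV, TU, TV, UV
  2-simplices (14): PQS, PQU, PRS, PRV, PTU, PTV, QRT, QRV, QST, QUV, RSU, RTU, STV, SUV

so the chain groups are C_0 ≅ Z^7, C_1 ≅ Z^21, C_2 ≅ Z^14.

∂_1: C_1 → C_0 maps an edge to its endpoints' difference, ∂[p,q] = q − p. For instance
  ∂QU = U − Q.
As a 7×21 matrix over Z this has rank 6, with invariant factors (1,1,1,1,1,1).

Boundary ∂_2: C_2 → C_1 maps a triangle to the signed sum of its edges. For instance
  ∂SUV = UV − SV + SU,
  ∂STV = TV − SV + ST.
This gives a 21×14 integer matrix of rank 13; reducing to Smith normal form yields diagonal entries (1,1,1,1,1,1,1,1,1,1,1,1,1).

Computing H_k = (kernel of ∂_k) / (image of ∂_{k+1}):

  H_2: rank ker ∂_2 − rank ∂_3 = (14 − 13) − 0 = 1, and there is no ∂_3, so H_2 ≅ Z.

(K is a triangulation of the torus T^2.)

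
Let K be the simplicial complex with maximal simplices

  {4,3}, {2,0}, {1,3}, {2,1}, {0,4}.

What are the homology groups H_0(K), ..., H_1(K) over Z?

Take the total order 0 < 1 < 2 < 3 < 4 on the vertex set. Then K (dimension 1) consists of the simplices:

  0-simplices (5): [0], [1], [2], [3], [4]
  1-simplices (5): [0,2], [0,4], [1,2], [1,3], [3,4]

Hence C_0 ≅ Z^5, C_1 ≅ Z^5.

The boundary map ∂_1: C_1 → C_0 sends each edge [p,q] (with p < q) to q − p. For instance
  ∂[1,2] = [2] − [1].
The resulting 5×5 matrix has rank 4, and its Smith normal form has invariant factors (1,1,1,1).

From H_k ≅ ker(∂_k) / im(∂_{k+1}) we obtain:

  H_0: rank C_0 − rank ∂_1 = 5 − 4 = 1, and the invariant factors of ∂_1 are all 1, so H_0 = Z.
  H_1: rank ker ∂_1 − rank ∂_2 = (5 − 4) − 0 = 1, and there is no ∂_2, so H_1 = Z.

H_0 ≅ Z,  H_1 ≅ Z.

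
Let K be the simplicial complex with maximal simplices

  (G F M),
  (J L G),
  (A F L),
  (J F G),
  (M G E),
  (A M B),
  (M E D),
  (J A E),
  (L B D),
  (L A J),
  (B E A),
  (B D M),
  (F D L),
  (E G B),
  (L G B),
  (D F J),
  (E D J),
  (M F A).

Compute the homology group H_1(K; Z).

H_1 ≅ Z ⊕ Z/2Z.

Fix the vertex order A < B < D < E < F < G < J < L < M and write every simplex with vertices in increasing order. Then dim K = 2 and the simplices of K are:

  0-simplices (9): A, B, D, E, F, G, J, L, M
  1-simplices (27): AB, AE, AF, AJ, AL, AM, BD, BE, BG, BL, BM, DE, DF, DJ, DL, DM, EG, EJ, EM, FG, FJ, FL, FM, GJ, GL, GM, JL
  2-simplices (18): ABE, ABM, AEJ, AFL, AFM, AJL, BDL, BDM, BEG, BGL, DEJ, DEM, DFJ, DFL, EGM, FGJ, FGM, GJL

so the chain groups are C_0 ≅ Z^9, C_1 ≅ Z^27, C_2 ≅ Z^18.

∂_1: C_1 → C_0 is given by ∂[p,q] = [q] − [p]. For instance
  ∂FL = L − F.
This gives a 9×27 integer matrix of rank 8; reducing to Smith normal form yields diagonal entries (1,1,1,1,1,1,1,1).

∂_2: C_2 → C_1 sends each 2-simplex [p,q,r] to [q,r] − [p,r] + [p,q]. For instance
  ∂DEJ = EJ − DJ + DE,
  ∂ABE = BE − AE + AB.
This gives a 27×18 integer matrix of rank 18; reducing to Smith normal form yields diagonal entries (1,1,1,1,1,1,1,1,1,1,1,1,1,1,1,1,1,2).

Now H_k = ker ∂_k / im ∂_{k+1}, so:

  H_1: rank ker ∂_1 − rank ∂_2 = (27 − 8) − 18 = 1, and ∂_2 has invariant factor 2 > 1, so H_1 ≅ Z ⊕ Z/2Z.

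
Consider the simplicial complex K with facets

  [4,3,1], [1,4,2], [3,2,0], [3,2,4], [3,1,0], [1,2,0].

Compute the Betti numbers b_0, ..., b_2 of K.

b_0 = 1, b_1 = 0, b_2 = 1.

Fix the vertex order 0 < 1 < 2 < 3 < 4 and write every simplex with vertices in increasing order. Then dim K = 2 and the simplices of K are:

  0-simplices (5): [0], [1], [2], [3], [4]
  1-simplices (9): [0,1], [0,2], [0,3], [1,2], [1,3], [1,4], [2,3], [2,4], [3,4]
  2-simplices (6): [0,1,2], [0,1,3], [0,2,3], [1,2,4], [1,3,4], [2,3,4]

so the chain groups are C_0 ≅ Z^5, C_1 ≅ Z^9, C_2 ≅ Z^6.

The boundary map ∂_1: C_1 → C_0 maps an edge to its endpoints' difference, ∂[p,q] = q − p. For instance
  ∂[2,4] = [4] − [2].
The 5×9 boundary matrix has rank 4 and Smith normal form diag(1,1,1,1).

∂_2: C_2 → C_1 acts by ∂[p,q,r] = [q,r] − [p,r] + [p,q]. For instance
  ∂[1,3,4] = [3,4] − [1,4] + [1,3],
  ∂[0,2,3] = [2,3] − [0,3] + [0,2].
The 9×6 boundary matrix has rank 5 and Smith normal form diag(1,1,1,1,1).

Reading off H_k = ker ∂_k / im ∂_{k+1}:

  H_0: rank C_0 − rank ∂_1 = 5 − 4 = 1, and the invariant factors of ∂_1 are all 1, so H_0 ≅ Z.
  H_1: rank ker ∂_1 − rank ∂_2 = (9 − 4) − 5 = 0, and the invariant factors of ∂_2 are all 1, so H_1 ≅ 0.
  H_2: rank ker ∂_2 − rank ∂_3 = (6 − 5) − 0 = 1, and there is no ∂_3, so H_2 ≅ Z.

As a check, the Euler characteristic is 5 − 9 + 6 = 2, which agrees with 1 − 0 + 1 = 2.

Hence the Betti numbers are b_0 = 1, b_1 = 0, b_2 = 1.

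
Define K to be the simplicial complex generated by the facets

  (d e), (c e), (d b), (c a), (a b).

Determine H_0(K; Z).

H_0 = Z.

Take the total order a < b < c < d < e on the vertex set. Then K (dimension 1) consists of the simplices:

  0-simplices (5): a, b, c, d, e
  1-simplices (5): ab, ac, bd, ce, de

Hence C_0 ≅ Z^5, C_1 ≅ Z^5.

∂_1: C_1 → C_0 maps an edge to its endpoints' difference, ∂[p,q] = q − p. For instance
  ∂bd = d − b.
The 5×5 boundary matrix has rank 4 and Smith normal form diag(1,1,1,1).

From H_k ≅ ker(∂_k) / im(∂_{k+1}) we obtain:

  H_0: rank C_0 − rank ∂_1 = 5 − 4 = 1, and the invariant factors of ∂_1 are all 1, so H_0 ≅ Z.

(K is a triangulation of the circle S^1.)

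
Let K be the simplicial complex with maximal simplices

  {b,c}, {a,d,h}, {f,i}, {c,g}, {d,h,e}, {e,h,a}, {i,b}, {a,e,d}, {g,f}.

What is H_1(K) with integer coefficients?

K has 9 vertices, 11 edges, 4 triangles.
rank ∂_1 = 7, rank ∂_2 = 3 ⇒ b_1 = 11 − 7 − 3 = 1; all invariant factors of ∂_2 are 1 so no torsion. So H_1 = Z.

H_1 ≅ Z.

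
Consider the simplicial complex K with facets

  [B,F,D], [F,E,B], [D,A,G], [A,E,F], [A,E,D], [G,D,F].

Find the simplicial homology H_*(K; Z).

We work with the vertex ordering A < B < D < E < F < G. The simplices of K, each written with vertices in increasing order, are:

  0-simplices (6): A, B, D, E, F, G
  1-simplices (12): AD, AE, AF, AG, BD, BE, BF, DE, DF, DG, EF, FG
  2-simplices (6): ADE, ADG, AEF, BDF, BEF, DFG

so the chain groups are C_0 ≅ Z^6, C_1 ≅ Z^12, C_2 ≅ Z^6.

Boundary ∂_1: C_1 → C_0 maps an edge to its endpoints' difference, ∂[p,q] = q − p. For instance
  ∂AG = G − A.
As a 6×12 matrix over Z this has rank 5, with invariant factors (1,1,1,1,1).

Boundary ∂_2: C_2 → C_1 sends each 2-simplex [p,q,r] to [q,r] − [p,r] + [p,q]. For instance
  ∂ADE = DE − AE + AD,
  ∂BDF = DF − BF + BD.
As a 12×6 matrix over Z this has rank 6, with invariant factors (1,1,1,1,1,1).

Computing H_k = (kernel of ∂_k) / (image of ∂_{k+1}):

  H_0: rank C_0 − rank ∂_1 = 6 − 5 = 1, and the invariant factors of ∂_1 are all 1, so H_0 = Z.
  H_1: rank ker ∂_1 − rank ∂_2 = (12 − 5) − 6 = 1, and the invariant factors of ∂_2 are all 1, so H_1 = Z.
  H_2: rank ker ∂_2 − rank ∂_3 = (6 − 6) − 0 = 0, and there is no ∂_3, so H_2 = 0.

(K is a triangulation of the cylinder S^1 x I.)

H_0 = Z,  H_1 = Z,  H_2 = 0.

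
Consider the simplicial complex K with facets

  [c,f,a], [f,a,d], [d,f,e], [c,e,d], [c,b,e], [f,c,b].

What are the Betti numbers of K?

Fix the vertex order a < b < c < d < e < f and write every simplex with vertices in increasing order. Then dim K = 2 and the simplices of K are:

  0-simplices (6): a, b, c, d, e, f
  1-simplices (12): ac, ad, af, bc, be, bf, cd, ce, cf, de, df, ef
  2-simplices (6): acf, adf, bce, bcf, cde, def

so the chain groups are C_0 ≅ Z^6, C_1 ≅ Z^12, C_2 ≅ Z^6.

Boundary ∂_1: C_1 → C_0 maps an edge to its endpoints' difference, ∂[p,q] = q − p.
This gives a 6×12 integer matrix of rank 5; reducing to Smith normal form yields diagonal entries (1,1,1,1,1).

∂_2: C_2 → C_1 acts by ∂[p,q,r] = [q,r] − [p,r] + [p,q]. For instance
  ∂adf = df − af + ad,
  ∂bce = ce − be + bc.
The 12×6 boundary matrix has rank 6 and Smith normal form diag(1,1,1,1,1,1).

Computing H_k = (kernel of ∂_k) / (image of ∂_{k+1}):

  H_0: rank C_0 − rank ∂_1 = 6 − 5 = 1, and the invariant factors of ∂_1 are all 1, so H_0 = Z.
  H_1: rank ker ∂_1 − rank ∂_2 = (12 − 5) − 6 = 1, and the invariant factors of ∂_2 are all 1, so H_1 = Z.
  H_2: rank ker ∂_2 − rank ∂_3 = (6 − 6) − 0 = 0, and there is no ∂_3, so H_2 = 0.

As a check, the Euler characteristic is 6 − 12 + 6 = 0, which agrees with 1 − 1 + 0 = 0.

Hence the Betti numbers are b_0 = 1, b_1 = 1, b_2 = 0.

b_0 = 1, b_1 = 1, b_2 = 0.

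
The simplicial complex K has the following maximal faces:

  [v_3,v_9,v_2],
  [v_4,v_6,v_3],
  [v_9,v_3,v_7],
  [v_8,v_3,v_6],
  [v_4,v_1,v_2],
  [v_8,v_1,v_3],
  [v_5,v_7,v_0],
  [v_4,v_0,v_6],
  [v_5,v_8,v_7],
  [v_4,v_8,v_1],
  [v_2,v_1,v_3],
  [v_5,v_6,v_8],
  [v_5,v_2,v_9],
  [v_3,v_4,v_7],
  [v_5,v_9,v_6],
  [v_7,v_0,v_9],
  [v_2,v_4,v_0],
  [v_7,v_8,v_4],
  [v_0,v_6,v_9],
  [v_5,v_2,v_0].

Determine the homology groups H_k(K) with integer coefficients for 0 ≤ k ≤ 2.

Take the total order v_0 < v_1 < v_2 < v_3 < v_4 < v_5 < v_6 < v_7 < v_8 < v_9 on the vertex set. Then K (dimension 2) consists of the simplices:

  0-simplices (10): [v_0], [v_1], [v_2], [v_3], [v_4], [v_5], [v_6], [v_7], [v_8], [v_9]
  1-simplices (30): (30 of them)
  2-simplices (20): (20 of them)

so the chain groups are C_0 ≅ Z^10, C_1 ≅ Z^30, C_2 ≅ Z^20.

∂_1: C_1 → C_0 maps an edge to its endpoints' difference, ∂[p,q] = q − p. For instance
  ∂[v_7,v_8] = [v_8] − [v_7].
The resulting 10×30 matrix has rank 9, and its Smith normal form has invariant factors (1,1,1,1,1,1,1,1,1).

The boundary map ∂_2: C_2 → C_1 acts by ∂[p,q,r] = [q,r] − [p,r] + [p,q]. For instance
  ∂[v_5,v_6,v_9] = [v_6,v_9] − [v_5,v_9] + [v_5,v_6],
  ∂[v_5,v_6,v_8] = [v_6,v_8] − [v_5,v_8] + [v_5,v_6].
This gives a 30×20 integer matrix of rank 20; reducing to Smith normal form yields diagonal entries (1,1,1,1,1,1,1,1,1,1,1,1,1,1,1,1,1,1,1,2).

Computing H_k = (kernel of ∂_k) / (image of ∂_{k+1}):

  H_0: rank C_0 − rank ∂_1 = 10 − 9 = 1, and the invariant factors of ∂_1 are all 1, so H_0 ≅ Z.
  H_1: rank ker ∂_1 − rank ∂_2 = (30 − 9) − 20 = 1, and ∂_2 has invariant factor 2 > 1, so H_1 ≅ Z ⊕ Z/2Z.
  H_2: rank ker ∂_2 − rank ∂_3 = (20 − 20) − 0 = 0, and there is no ∂_3, so H_2 ≅ 0.

H_0 = Z,  H_1 = Z ⊕ Z/2Z,  H_2 = 0.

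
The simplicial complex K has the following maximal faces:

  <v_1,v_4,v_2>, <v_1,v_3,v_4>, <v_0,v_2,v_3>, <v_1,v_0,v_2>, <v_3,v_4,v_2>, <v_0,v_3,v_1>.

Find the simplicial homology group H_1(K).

We work with the vertex ordering v_0 < v_1 < v_2 < v_3 < v_4. The simplices of K, each written with vertices in increasing order, are:

  0-simplices (5): [v_0], [v_1], [v_2], [v_3], [v_4]
  1-simplices (9): [v_0,v_1], [v_0,v_2], [v_0,v_3], [v_1,v_2], [v_1,v_3], [v_1,v_4], [v_2,v_3], [v_2,v_4], [v_3,v_4]
  2-simplices (6): [v_0,v_1,v_2], [v_0,v_1,v_3], [v_0,v_2,v_3], [v_1,v_2,v_4], [v_1,v_3,v_4], [v_2,v_3,v_4]

giving chain groups C_0 ≅ Z^5, C_1 ≅ Z^9, C_2 ≅ Z^6.

∂_1: C_1 → C_0 is given by ∂[p,q] = [q] − [p].
The 5×9 boundary matrix has rank 4 and Smith normal form diag(1,1,1,1).

The boundary map ∂_2: C_2 → C_1 maps a triangle to the signed sum of its edges. For instance
  ∂[v_0,v_1,v_2] = [v_1,v_2] − [v_0,v_2] + [v_0,v_1],
  ∂[v_0,v_1,v_3] = [v_1,v_3] − [v_0,v_3] + [v_0,v_1].
The 9×6 boundary matrix has rank 5 and Smith normal form diag(1,1,1,1,1).

From H_k ≅ ker(∂_k) / im(∂_{k+1}) we obtain:

  H_1: rank ker ∂_1 − rank ∂_2 = (9 − 4) − 5 = 0, and the invariant factors of ∂_2 are all 1, so H_1 = 0.

(K is a triangulation of the 2-sphere S^2.)

H_1 = 0.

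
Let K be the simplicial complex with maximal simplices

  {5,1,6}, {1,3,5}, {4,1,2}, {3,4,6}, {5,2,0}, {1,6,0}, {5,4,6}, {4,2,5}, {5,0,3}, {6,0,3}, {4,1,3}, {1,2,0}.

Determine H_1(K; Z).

H_1 = Z/2.

Order the vertices as 0 < 1 < 2 < 3 < 4 < 5 < 6. Listing each simplex with vertices in this order, K has dimension 2 with simplices:

  0-simplices (7): [0], [1], [2], [3], [4], [5], [6]
  1-simplices (18): [0,1], [0,2], [0,3], [0,5], [0,6], [1,2], [1,3], [1,4], [1,5], [1,6], [2,4], [2,5], [3,4], [3,5], [3,6], [4,5], [4,6], [5,6]
  2-simplices (12): [0,1,2], [0,1,6], [0,2,5], [0,3,5], [0,3,6], [1,2,4], [1,3,4], [1,3,5], [1,5,6], [2,4,5], [3,4,6], [4,5,6]

so the chain groups are C_0 ≅ Z^7, C_1 ≅ Z^18, C_2 ≅ Z^12.

Boundary ∂_1: C_1 → C_0 sends each edge [p,q] (with p < q) to q − p. For instance
  ∂[5,6] = [6] − [5].
This gives a 7×18 integer matrix of rank 6; reducing to Smith normal form yields diagonal entries (1,1,1,1,1,1).

Boundary ∂_2: C_2 → C_1 sends each 2-simplex [p,q,r] to [q,r] − [p,r] + [p,q]. For instance
  ∂[4,5,6] = [5,6] − [4,6] + [4,5],
  ∂[0,1,6] = [1,6] − [0,6] + [0,1].
The 18×12 boundary matrix has rank 12 and Smith normal form diag(1,1,1,1,1,1,1,1,1,1,1,2).

Computing H_k = (kernel of ∂_k) / (image of ∂_{k+1}):

  H_1: rank ker ∂_1 − rank ∂_2 = (18 − 6) − 12 = 0, and ∂_2 has invariant factor 2 > 1, so H_1 = Z/2.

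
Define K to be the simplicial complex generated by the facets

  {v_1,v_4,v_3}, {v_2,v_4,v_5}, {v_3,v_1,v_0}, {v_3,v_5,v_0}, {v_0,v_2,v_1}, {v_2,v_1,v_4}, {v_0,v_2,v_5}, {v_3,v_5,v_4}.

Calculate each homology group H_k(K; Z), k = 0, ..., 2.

Order the vertices as v_0 < v_1 < v_2 < v_3 < v_4 < v_5. Listing each simplex with vertices in this order, K has dimension 2 with simplices:

  0-simplices (6): [v_0], [v_1], [v_2], [v_3], [v_4], [v_5]
  1-simplices (12): [v_0,v_1], [v_0,v_2], [v_0,v_3], [v_0,v_5], [v_1,v_2], [v_1,v_3], [v_1,v_4], [v_2,v_4], [v_2,v_5], [v_3,v_4], [v_3,v_5], [v_4,v_5]
  2-simplices (8): [v_0,v_1,v_2], [v_0,v_1,v_3], [v_0,v_2,v_5], [v_0,v_3,v_5], [v_1,v_2,v_4], [v_1,v_3,v_4], [v_2,v_4,v_5], [v_3,v_4,v_5]

so the chain groups are C_0 ≅ Z^6, C_1 ≅ Z^12, C_2 ≅ Z^8.

∂_1: C_1 → C_0 maps an edge to its endpoints' difference, ∂[p,q] = q − p.
This gives a 6×12 integer matrix of rank 5; reducing to Smith normal form yields diagonal entries (1,1,1,1,1).

∂_2: C_2 → C_1 maps a triangle to the signed sum of its edges. For instance
  ∂[v_2,v_4,v_5] = [v_4,v_5] − [v_2,v_5] + [v_2,v_4],
  ∂[v_0,v_3,v_5] = [v_3,v_5] − [v_0,v_5] + [v_0,v_3].
The resulting 12×8 matrix has rank 7, and its Smith normal form has invariant factors (1,1,1,1,1,1,1).

Computing H_k = (kernel of ∂_k) / (image of ∂_{k+1}):

  H_0: rank C_0 − rank ∂_1 = 6 − 5 = 1, and the invariant factors of ∂_1 are all 1, so H_0 = Z.
  H_1: rank ker ∂_1 − rank ∂_2 = (12 − 5) − 7 = 0, and the invariant factors of ∂_2 are all 1, so H_1 = 0.
  H_2: rank ker ∂_2 − rank ∂_3 = (8 − 7) − 0 = 1, and there is no ∂_3, so H_2 = Z.

(K is a triangulation of the 2-sphere S^2.)

H_0 ≅ Z,  H_1 = 0,  H_2 ≅ Z.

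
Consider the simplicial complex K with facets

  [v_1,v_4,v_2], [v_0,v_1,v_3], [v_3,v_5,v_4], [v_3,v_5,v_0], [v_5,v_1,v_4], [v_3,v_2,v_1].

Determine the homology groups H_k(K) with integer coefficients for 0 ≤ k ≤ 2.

H_0 ≅ Z,  H_1 ≅ Z,  H_2 = 0.

Fix the vertex order v_0 < v_1 < v_2 < v_3 < v_4 < v_5 and write every simplex with vertices in increasing order. Then dim K = 2 and the simplices of K are:

  0-simplices (6): [v_0], [v_1], [v_2], [v_3], [v_4], [v_5]
  1-simplices (12): [v_0,v_1], [v_0,v_3], [v_0,v_5], [v_1,v_2], [v_1,v_3], [v_1,v_4], [v_1,v_5], [v_2,v_3], [v_2,v_4], [v_3,v_4], [v_3,v_5], [v_4,v_5]
  2-simplices (6): [v_0,v_1,v_3], [v_0,v_3,v_5], [v_1,v_2,v_3], [v_1,v_2,v_4], [v_1,v_4,v_5], [v_3,v_4,v_5]

giving chain groups C_0 ≅ Z^6, C_1 ≅ Z^12, C_2 ≅ Z^6.

The boundary map ∂_1: C_1 → C_0 maps an edge to its endpoints' difference, ∂[p,q] = q − p.
This gives a 6×12 integer matrix of rank 5; reducing to Smith normal form yields diagonal entries (1,1,1,1,1).

∂_2: C_2 → C_1 acts by ∂[p,q,r] = [q,r] − [p,r] + [p,q]. For instance
  ∂[v_3,v_4,v_5] = [v_4,v_5] − [v_3,v_5] + [v_3,v_4],
  ∂[v_1,v_2,v_3] = [v_2,v_3] − [v_1,v_3] + [v_1,v_2].
The resulting 12×6 matrix has rank 6, and its Smith normal form has invariant factors (1,1,1,1,1,1).

Computing H_k = (kernel of ∂_k) / (image of ∂_{k+1}):

  H_0: rank C_0 − rank ∂_1 = 6 − 5 = 1, and the invariant factors of ∂_1 are all 1, so H_0 = Z.
  H_1: rank ker ∂_1 − rank ∂_2 = (12 − 5) − 6 = 1, and the invariant factors of ∂_2 are all 1, so H_1 = Z.
  H_2: rank ker ∂_2 − rank ∂_3 = (6 − 6) − 0 = 0, and there is no ∂_3, so H_2 = 0.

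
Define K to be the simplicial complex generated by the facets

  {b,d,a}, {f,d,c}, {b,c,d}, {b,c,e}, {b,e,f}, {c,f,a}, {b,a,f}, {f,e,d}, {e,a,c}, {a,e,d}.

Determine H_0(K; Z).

We work with the vertex ordering a < b < c < d < e < f. The simplices of K, each written with vertices in increasing order, are:

  0-simplices (6): a, b, c, d, e, f
  1-simplices (15): ab, ac, ad, ae, af, bc, bd, be, bf, cd, ce, cf, de, df, ef
  2-simplices (10): abd, abf, ace, acf, ade, bcd, bce, bef, cdf, def

giving chain groups C_0 ≅ Z^6, C_1 ≅ Z^15, C_2 ≅ Z^10.

∂_1: C_1 → C_0 is given by ∂[p,q] = [q] − [p].
The 6×15 boundary matrix has rank 5 and Smith normal form diag(1,1,1,1,1).

Boundary ∂_2: C_2 → C_1 maps a triangle to the signed sum of its edges. For instance
  ∂def = ef − df + de,
  ∂bef = ef − bf + be.
The resulting 15×10 matrix has rank 10, and its Smith normal form has invariant factors (1,1,1,1,1,1,1,1,1,2).

Computing H_k = (kernel of ∂_k) / (image of ∂_{k+1}):

  H_0: rank C_0 − rank ∂_1 = 6 − 5 = 1, and the invariant factors of ∂_1 are all 1, so H_0 ≅ Z.

(K is a triangulation of the real projective plane RP^2.)

H_0 = Z.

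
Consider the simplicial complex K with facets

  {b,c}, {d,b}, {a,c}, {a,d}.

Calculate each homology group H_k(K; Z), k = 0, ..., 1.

H_0 = Z,  H_1 = Z.

We work with the vertex ordering a < b < c < d. The simplices of K, each written with vertices in increasing order, are:

  0-simplices (4): a, b, c, d
  1-simplices (4): ac, ad, bc, bd

so the chain groups are C_0 ≅ Z^4, C_1 ≅ Z^4.

The boundary map ∂_1: C_1 → C_0 is given by ∂[p,q] = [q] − [p]. For instance
  ∂ad = d − a.
As a 4×4 matrix over Z this has rank 3, with invariant factors (1,1,1).

Computing H_k = (kernel of ∂_k) / (image of ∂_{k+1}):

  H_0: rank C_0 − rank ∂_1 = 4 − 3 = 1, and the invariant factors of ∂_1 are all 1, so H_0 ≅ Z.
  H_1: rank ker ∂_1 − rank ∂_2 = (4 − 3) − 0 = 1, and there is no ∂_2, so H_1 ≅ Z.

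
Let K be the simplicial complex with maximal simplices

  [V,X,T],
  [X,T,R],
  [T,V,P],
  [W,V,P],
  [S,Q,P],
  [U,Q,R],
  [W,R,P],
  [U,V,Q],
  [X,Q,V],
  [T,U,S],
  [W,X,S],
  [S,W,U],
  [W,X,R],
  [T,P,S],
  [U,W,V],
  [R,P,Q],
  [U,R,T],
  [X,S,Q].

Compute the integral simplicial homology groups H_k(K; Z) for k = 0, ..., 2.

H_0 = Z,  H_1 = Z^2,  H_2 = Z.

Take the total order P < Q < R < S < T < U < V < W < X on the vertex set. Then K (dimension 2) consists of the simplices:

  0-simplices (9): P, Q, R, S, T, U, V, W, X
  1-simplices (27): PQ, PR, PS, PT, PV, PW, QR, QS, QU, QV, QX, RT, RU, RW, RX, ST, SU, SW, SX, TU, TV, TX, UV, UW, VW, VX, WX
  2-simplices (18): PQR, PQS, PRW, PST, PTV, PVW, QRU, QSX, QUV, QVX, RTU, RTX, RWX, STU, SUW, SWX, TVX, UVW

so the chain groups are C_0 ≅ Z^9, C_1 ≅ Z^27, C_2 ≅ Z^18.

∂_1: C_1 → C_0 is given by ∂[p,q] = [q] − [p]. For instance
  ∂QV = V − Q.
As a 9×27 matrix over Z this has rank 8, with invariant factors (1,1,1,1,1,1,1,1).

The boundary map ∂_2: C_2 → C_1 acts by ∂[p,q,r] = [q,r] − [p,r] + [p,q]. For instance
  ∂SUW = UW − SW + SU,
  ∂RTU = TU − RU + RT.
This gives a 27×18 integer matrix of rank 17; reducing to Smith normal form yields diagonal entries (1,1,1,1,1,1,1,1,1,1,1,1,1,1,1,1,1).

Computing H_k = (kernel of ∂_k) / (image of ∂_{k+1}):

  H_0: rank C_0 − rank ∂_1 = 9 − 8 = 1, and the invariant factors of ∂_1 are all 1, so H_0 = Z.
  H_1: rank ker ∂_1 − rank ∂_2 = (27 − 8) − 17 = 2, and the invariant factors of ∂_2 are all 1, so H_1 = Z^2.
  H_2: rank ker ∂_2 − rank ∂_3 = (18 − 17) − 0 = 1, and there is no ∂_3, so H_2 = Z.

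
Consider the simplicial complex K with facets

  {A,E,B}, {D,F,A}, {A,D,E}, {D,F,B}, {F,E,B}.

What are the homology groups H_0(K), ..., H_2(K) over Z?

Take the total order A < B < D < E < F on the vertex set. Then K (dimension 2) consists of the simplices:

  0-simplices (5): A, B, D, E, F
  1-simplices (10): AB, AD, AE, AF, BD, BE, BF, DE, DF, EF
  2-simplices (5): ABE, ADE, ADF, BDF, BEF

Hence C_0 ≅ Z^5, C_1 ≅ Z^10, C_2 ≅ Z^5.

The boundary map ∂_1: C_1 → C_0 sends each edge [p,q] (with p < q) to q − p. For instance
  ∂AE = E − A.
This gives a 5×10 integer matrix of rank 4; reducing to Smith normal form yields diagonal entries (1,1,1,1).

The boundary map ∂_2: C_2 → C_1 sends each 2-simplex [p,q,r] to [q,r] − [p,r] + [p,q]. For instance
  ∂ADF = DF − AF + AD,
  ∂BEF = EF − BF + BE.
This gives a 10×5 integer matrix of rank 5; reducing to Smith normal form yields diagonal entries (1,1,1,1,1).

Now H_k = ker ∂_k / im ∂_{k+1}, so:

  H_0: rank C_0 − rank ∂_1 = 5 − 4 = 1, and the invariant factors of ∂_1 are all 1, so H_0 ≅ Z.
  H_1: rank ker ∂_1 − rank ∂_2 = (10 − 4) − 5 = 1, and the invariant factors of ∂_2 are all 1, so H_1 ≅ Z.
  H_2: rank ker ∂_2 − rank ∂_3 = (5 − 5) − 0 = 0, and there is no ∂_3, so H_2 ≅ 0.

As a check, the Euler characteristic is 5 − 10 + 5 = 0, which agrees with 1 − 1 + 0 = 0.

H_0 ≅ Z,  H_1 ≅ Z,  H_2 = 0.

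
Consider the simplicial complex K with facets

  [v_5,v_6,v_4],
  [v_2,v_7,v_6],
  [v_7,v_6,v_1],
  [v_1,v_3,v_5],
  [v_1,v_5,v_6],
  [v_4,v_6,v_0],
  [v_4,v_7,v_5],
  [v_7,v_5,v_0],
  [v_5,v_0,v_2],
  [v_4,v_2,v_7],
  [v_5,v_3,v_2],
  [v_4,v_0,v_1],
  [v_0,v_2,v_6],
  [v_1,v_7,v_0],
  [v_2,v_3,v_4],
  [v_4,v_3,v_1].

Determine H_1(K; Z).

H_1 ≅ Z^2.

We work with the vertex ordering v_0 < v_1 < v_2 < v_3 < v_4 < v_5 < v_6 < v_7. The simplices of K, each written with vertices in increasing order, are:

  0-simplices (8): [v_0], [v_1], [v_2], [v_3], [v_4], [v_5], [v_6], [v_7]
  1-simplices (24): (24 of them)
  2-simplices (16): (16 of them)

so the chain groups are C_0 ≅ Z^8, C_1 ≅ Z^24, C_2 ≅ Z^16.

The boundary map ∂_1: C_1 → C_0 is given by ∂[p,q] = [q] − [p].
This gives a 8×24 integer matrix of rank 7; reducing to Smith normal form yields diagonal entries (1,1,1,1,1,1,1).

∂_2: C_2 → C_1 acts by ∂[p,q,r] = [q,r] − [p,r] + [p,q]. For instance
  ∂[v_0,v_4,v_6] = [v_4,v_6] − [v_0,v_6] + [v_0,v_4],
  ∂[v_0,v_1,v_7] = [v_1,v_7] − [v_0,v_7] + [v_0,v_1].
The 24×16 boundary matrix has rank 15 and Smith normal form diag(1,1,1,1,1,1,1,1,1,1,1,1,1,1,1).

Computing H_k = (kernel of ∂_k) / (image of ∂_{k+1}):

  H_1: rank ker ∂_1 − rank ∂_2 = (24 − 7) − 15 = 2, and the invariant factors of ∂_2 are all 1, so H_1 ≅ Z^2.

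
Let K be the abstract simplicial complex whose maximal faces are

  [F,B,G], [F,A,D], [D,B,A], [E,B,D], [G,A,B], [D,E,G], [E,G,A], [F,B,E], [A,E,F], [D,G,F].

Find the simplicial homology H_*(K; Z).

We work with the vertex ordering A < B < D < E < F < G. The simplices of K, each written with vertices in increasing order, are:

  0-simplices (6): A, B, D, E, F, G
  1-simplices (15): AB, AD, AE, AF, AG, BD, BE, BF, BG, DE, DF, DG, EF, EG, FG
  2-simplices (10): ABD, ABG, ADF, AEF, AEG, BDE, BEF, BFG, DEG, DFG

so the chain groups are C_0 ≅ Z^6, C_1 ≅ Z^15, C_2 ≅ Z^10.

Boundary ∂_1: C_1 → C_0 maps an edge to its endpoints' difference, ∂[p,q] = q − p. For instance
  ∂AE = E − A.
The resulting 6×15 matrix has rank 5, and its Smith normal form has invariant factors (1,1,1,1,1).

Boundary ∂_2: C_2 → C_1 maps a triangle to the signed sum of its edges. For instance
  ∂BDE = DE − BE + BD,
  ∂DFG = FG − DG + DF.
The 15×10 boundary matrix has rank 10 and Smith normal form diag(1,1,1,1,1,1,1,1,1,2).

Reading off H_k = ker ∂_k / im ∂_{k+1}:

  H_0: rank C_0 − rank ∂_1 = 6 − 5 = 1, and the invariant factors of ∂_1 are all 1, so H_0 = Z.
  H_1: rank ker ∂_1 − rank ∂_2 = (15 − 5) − 10 = 0, and ∂_2 has invariant factor 2 > 1, so H_1 = Z/2.
  H_2: rank ker ∂_2 − rank ∂_3 = (10 − 10) − 0 = 0, and there is no ∂_3, so H_2 = 0.

H_0 = Z,  H_1 = Z/2,  H_2 = 0.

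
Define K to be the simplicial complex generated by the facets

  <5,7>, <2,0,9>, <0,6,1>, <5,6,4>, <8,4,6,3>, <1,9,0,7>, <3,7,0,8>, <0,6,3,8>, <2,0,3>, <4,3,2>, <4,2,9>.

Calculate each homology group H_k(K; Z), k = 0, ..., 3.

H_0 ≅ Z,  H_1 ≅ Z,  H_2 = 0,  H_3 = 0.

Order the vertices as 0 < 1 < 2 < 3 < 4 < 5 < 6 < 7 < 8 < 9. Listing each simplex with vertices in this order, K has dimension 3 with simplices:

  0-simplices (10): [0], [1], [2], [3], [4], [5], [6], [7], [8], [9]
  1-simplices (26): (26 of them)
  2-simplices (20): (20 of them)
  3-simplices (4): [0,1,7,9], [0,3,6,8], [0,3,7,8], [3,4,6,8]

so the chain groups are C_0 ≅ Z^10, C_1 ≅ Z^26, C_2 ≅ Z^20, C_3 ≅ Z^4.

The boundary map ∂_1: C_1 → C_0 maps an edge to its endpoints' difference, ∂[p,q] = q − p.
The 10×26 boundary matrix has rank 9 and Smith normal form diag(1,1,1,1,1,1,1,1,1).

∂_2: C_2 → C_1 acts by ∂[p,q,r] = [q,r] − [p,r] + [p,q]. For instance
  ∂[4,5,6] = [5,6] − [4,6] + [4,5],
  ∂[3,7,8] = [7,8] − [3,8] + [3,7].
As a 26×20 matrix over Z this has rank 16, with invariant factors (1,1,1,1,1,1,1,1,1,1,1,1,1,1,1,1).

The boundary map ∂_3: C_3 → C_2 sends each 3-simplex σ to the alternating sum Σ_i (−1)^i (σ with its i-th vertex removed). For instance
  ∂[0,1,7,9] = [1,7,9] − [0,7,9] + [0,1,9] − [0,1,7],
  ∂[0,3,7,8] = [3,7,8] − [0,7,8] + [0,3,8] − [0,3,7].
As a 20×4 matrix over Z this has rank 4, with invariant factors (1,1,1,1).

Computing H_k = (kernel of ∂_k) / (image of ∂_{k+1}):

  H_0: rank C_0 − rank ∂_1 = 10 − 9 = 1, and the invariant factors of ∂_1 are all 1, so H_0 ≅ Z.
  H_1: rank ker ∂_1 − rank ∂_2 = (26 − 9) − 16 = 1, and the invariant factors of ∂_2 are all 1, so H_1 ≅ Z.
  H_2: rank ker ∂_2 − rank ∂_3 = (20 − 16) − 4 = 0, and the invariant factors of ∂_3 are all 1, so H_2 ≅ 0.
  H_3: rank ker ∂_3 − rank ∂_4 = (4 − 4) − 0 = 0, and there is no ∂_4, so H_3 ≅ 0.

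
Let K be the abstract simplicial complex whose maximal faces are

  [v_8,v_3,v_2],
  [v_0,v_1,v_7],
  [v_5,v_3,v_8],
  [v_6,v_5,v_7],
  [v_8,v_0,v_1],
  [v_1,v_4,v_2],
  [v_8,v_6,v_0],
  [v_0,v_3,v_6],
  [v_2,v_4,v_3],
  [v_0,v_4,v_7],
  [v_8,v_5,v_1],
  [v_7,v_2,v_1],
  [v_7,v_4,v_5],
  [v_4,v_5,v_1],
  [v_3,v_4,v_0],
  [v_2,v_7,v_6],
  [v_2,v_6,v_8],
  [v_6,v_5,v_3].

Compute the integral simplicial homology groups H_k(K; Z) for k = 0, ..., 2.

H_0 ≅ Z,  H_1 ≅ Z ⊕ Z/2Z,  H_2 = 0.

We work with the vertex ordering v_0 < v_1 < v_2 < v_3 < v_4 < v_5 < v_6 < v_7 < v_8. The simplices of K, each written with vertices in increasing order, are:

  0-simplices (9): [v_0], [v_1], [v_2], [v_3], [v_4], [v_5], [v_6], [v_7], [v_8]
  1-simplices (27): (27 of them)
  2-simplices (18): (18 of them)

giving chain groups C_0 ≅ Z^9, C_1 ≅ Z^27, C_2 ≅ Z^18.

∂_1: C_1 → C_0 sends each edge [p,q] (with p < q) to q − p.
This gives a 9×27 integer matrix of rank 8; reducing to Smith normal form yields diagonal entries (1,1,1,1,1,1,1,1).

∂_2: C_2 → C_1 maps a triangle to the signed sum of its edges. For instance
  ∂[v_2,v_6,v_8] = [v_6,v_8] − [v_2,v_8] + [v_2,v_6],
  ∂[v_1,v_2,v_7] = [v_2,v_7] − [v_1,v_7] + [v_1,v_2].
This gives a 27×18 integer matrix of rank 18; reducing to Smith normal form yields diagonal entries (1,1,1,1,1,1,1,1,1,1,1,1,1,1,1,1,1,2).

Computing H_k = (kernel of ∂_k) / (image of ∂_{k+1}):

  H_0: rank C_0 − rank ∂_1 = 9 − 8 = 1, and the invariant factors of ∂_1 are all 1, so H_0 = Z.
  H_1: rank ker ∂_1 − rank ∂_2 = (27 − 8) − 18 = 1, and ∂_2 has invariant factor 2 > 1, so H_1 = Z ⊕ Z/2Z.
  H_2: rank ker ∂_2 − rank ∂_3 = (18 − 18) − 0 = 0, and there is no ∂_3, so H_2 = 0.

(K is a triangulation of the Klein bottle.)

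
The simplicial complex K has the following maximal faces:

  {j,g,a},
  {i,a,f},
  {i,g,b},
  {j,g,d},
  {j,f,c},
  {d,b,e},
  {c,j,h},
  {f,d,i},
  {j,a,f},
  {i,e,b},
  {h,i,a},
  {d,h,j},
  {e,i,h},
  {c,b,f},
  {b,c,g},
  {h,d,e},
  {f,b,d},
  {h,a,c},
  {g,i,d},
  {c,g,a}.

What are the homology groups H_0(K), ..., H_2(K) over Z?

Take the total order a < b < c < d < e < f < g < h < i < j on the vertex set. Then K (dimension 2) consists of the simplices:

  0-simplices (10): a, b, c, d, e, f, g, h, i, j
  1-simplices (30): ac, af, ag, ah, ai, aj, bc, bd, be, bf, bg, bi, cf, cg, ch, cj, de, df, dg, dh, di, dj, eh, ei, fi, fj, gi, gj, hi, hj
  2-simplices (20): acg, ach, afi, afj, agj, ahi, bcf, bcg, bde, bdf, bei, bgi, cfj, chj, deh, dfi, dgi, dgj, dhj, ehi

giving chain groups C_0 ≅ Z^10, C_1 ≅ Z^30, C_2 ≅ Z^20.

The boundary map ∂_1: C_1 → C_0 is given by ∂[p,q] = [q] − [p]. For instance
  ∂hi = i − h.
The resulting 10×30 matrix has rank 9, and its Smith normal form has invariant factors (1,1,1,1,1,1,1,1,1).

The boundary map ∂_2: C_2 → C_1 acts by ∂[p,q,r] = [q,r] − [p,r] + [p,q]. For instance
  ∂dhj = hj − dj + dh,
  ∂acg = cg − ag + ac.
The resulting 30×20 matrix has rank 20, and its Smith normal form has invariant factors (1,1,1,1,1,1,1,1,1,1,1,1,1,1,1,1,1,1,1,2).

From H_k ≅ ker(∂_k) / im(∂_{k+1}) we obtain:

  H_0: rank C_0 − rank ∂_1 = 10 − 9 = 1, and the invariant factors of ∂_1 are all 1, so H_0 = Z.
  H_1: rank ker ∂_1 − rank ∂_2 = (30 − 9) − 20 = 1, and ∂_2 has invariant factor 2 > 1, so H_1 = Z ⊕ Z/2Z.
  H_2: rank ker ∂_2 − rank ∂_3 = (20 − 20) − 0 = 0, and there is no ∂_3, so H_2 = 0.

H_0 = Z,  H_1 = Z ⊕ Z/2Z,  H_2 = 0.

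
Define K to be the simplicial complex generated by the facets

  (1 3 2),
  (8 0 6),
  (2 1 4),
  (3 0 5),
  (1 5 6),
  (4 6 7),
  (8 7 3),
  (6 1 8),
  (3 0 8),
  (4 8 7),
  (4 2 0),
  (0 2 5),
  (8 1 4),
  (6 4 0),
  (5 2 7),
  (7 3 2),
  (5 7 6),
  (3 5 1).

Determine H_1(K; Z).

H_1 = Z ⊕ Z/2Z.

Order the vertices as 0 < 1 < 2 < 3 < 4 < 5 < 6 < 7 < 8. Listing each simplex with vertices in this order, K has dimension 2 with simplices:

  0-simplices (9): [0], [1], [2], [3], [4], [5], [6], [7], [8]
  1-simplices (27): (27 of them)
  2-simplices (18): [0,2,4], [0,2,5], [0,3,5], [0,3,8], [0,4,6], [0,6,8], [1,2,3], [1,2,4], [1,3,5], [1,4,8], [1,5,6], [1,6,8], [2,3,7], [2,5,7], [3,7,8], [4,6,7], [4,7,8], [5,6,7]

so the chain groups are C_0 ≅ Z^9, C_1 ≅ Z^27, C_2 ≅ Z^18.

The boundary map ∂_1: C_1 → C_0 is given by ∂[p,q] = [q] − [p].
This gives a 9×27 integer matrix of rank 8; reducing to Smith normal form yields diagonal entries (1,1,1,1,1,1,1,1).

Boundary ∂_2: C_2 → C_1 maps a triangle to the signed sum of its edges. For instance
  ∂[0,3,5] = [3,5] − [0,5] + [0,3],
  ∂[3,7,8] = [7,8] − [3,8] + [3,7].
The resulting 27×18 matrix has rank 18, and its Smith normal form has invariant factors (1,1,1,1,1,1,1,1,1,1,1,1,1,1,1,1,1,2).

Reading off H_k = ker ∂_k / im ∂_{k+1}:

  H_1: rank ker ∂_1 − rank ∂_2 = (27 − 8) − 18 = 1, and ∂_2 has invariant factor 2 > 1, so H_1 = Z ⊕ Z/2Z.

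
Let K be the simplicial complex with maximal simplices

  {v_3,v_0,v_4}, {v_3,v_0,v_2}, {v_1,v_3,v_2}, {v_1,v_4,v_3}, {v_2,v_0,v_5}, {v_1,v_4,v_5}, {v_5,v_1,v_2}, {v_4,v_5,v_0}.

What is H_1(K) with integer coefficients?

Order the vertices as v_0 < v_1 < v_2 < v_3 < v_4 < v_5. Listing each simplex with vertices in this order, K has dimension 2 with simplices:

  0-simplices (6): [v_0], [v_1], [v_2], [v_3], [v_4], [v_5]
  1-simplices (12): [v_0,v_2], [v_0,v_3], [v_0,v_4], [v_0,v_5], [v_1,v_2], [v_1,v_3], [v_1,v_4], [v_1,v_5], [v_2,v_3], [v_2,v_5], [v_3,v_4], [v_4,v_5]
  2-simplices (8): [v_0,v_2,v_3], [v_0,v_2,v_5], [v_0,v_3,v_4], [v_0,v_4,v_5], [v_1,v_2,v_3], [v_1,v_2,v_5], [v_1,v_3,v_4], [v_1,v_4,v_5]

Hence C_0 ≅ Z^6, C_1 ≅ Z^12, C_2 ≅ Z^8.

Boundary ∂_1: C_1 → C_0 sends each edge [p,q] (with p < q) to q − p. For instance
  ∂[v_1,v_4] = [v_4] − [v_1].
As a 6×12 matrix over Z this has rank 5, with invariant factors (1,1,1,1,1).

The boundary map ∂_2: C_2 → C_1 acts by ∂[p,q,r] = [q,r] − [p,r] + [p,q]. For instance
  ∂[v_1,v_3,v_4] = [v_3,v_4] − [v_1,v_4] + [v_1,v_3],
  ∂[v_0,v_2,v_3] = [v_2,v_3] − [v_0,v_3] + [v_0,v_2].
As a 12×8 matrix over Z this has rank 7, with invariant factors (1,1,1,1,1,1,1).

Reading off H_k = ker ∂_k / im ∂_{k+1}:

  H_1: rank ker ∂_1 − rank ∂_2 = (12 − 5) − 7 = 0, and the invariant factors of ∂_2 are all 1, so H_1 = 0.

(K is a triangulation of the 2-sphere S^2.)

H_1 = 0.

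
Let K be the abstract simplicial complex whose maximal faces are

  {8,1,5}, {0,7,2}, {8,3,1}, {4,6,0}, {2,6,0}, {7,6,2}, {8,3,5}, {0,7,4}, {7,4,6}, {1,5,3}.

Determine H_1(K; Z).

Take the total order 0 < 1 < 2 < 3 < 4 < 5 < 6 < 7 < 8 on the vertex set. Then K (dimension 2) consists of the simplices:

  0-simplices (9): [0], [1], [2], [3], [4], [5], [6], [7], [8]
  1-simplices (15): [0,2], [0,4], [0,6], [0,7], [1,3], [1,5], [1,8], [2,6], [2,7], [3,5], [3,8], [4,6], [4,7], [5,8], [6,7]
  2-simplices (10): [0,2,6], [0,2,7], [0,4,6], [0,4,7], [1,3,5], [1,3,8], [1,5,8], [2,6,7], [3,5,8], [4,6,7]

Hence C_0 ≅ Z^9, C_1 ≅ Z^15, C_2 ≅ Z^10.

Boundary ∂_1: C_1 → C_0 maps an edge to its endpoints' difference, ∂[p,q] = q − p. For instance
  ∂[0,6] = [6] − [0].
The resulting 9×15 matrix has rank 7, and its Smith normal form has invariant factors (1,1,1,1,1,1,1).

The boundary map ∂_2: C_2 → C_1 acts by ∂[p,q,r] = [q,r] − [p,r] + [p,q]. For instance
  ∂[0,4,6] = [4,6] − [0,6] + [0,4],
  ∂[0,4,7] = [4,7] − [0,7] + [0,4].
This gives a 15×10 integer matrix of rank 8; reducing to Smith normal form yields diagonal entries (1,1,1,1,1,1,1,1).

Now H_k = ker ∂_k / im ∂_{k+1}, so:

  H_1: rank ker ∂_1 − rank ∂_2 = (15 − 7) − 8 = 0, and the invariant factors of ∂_2 are all 1, so H_1 = 0.

H_1 ≅ 0.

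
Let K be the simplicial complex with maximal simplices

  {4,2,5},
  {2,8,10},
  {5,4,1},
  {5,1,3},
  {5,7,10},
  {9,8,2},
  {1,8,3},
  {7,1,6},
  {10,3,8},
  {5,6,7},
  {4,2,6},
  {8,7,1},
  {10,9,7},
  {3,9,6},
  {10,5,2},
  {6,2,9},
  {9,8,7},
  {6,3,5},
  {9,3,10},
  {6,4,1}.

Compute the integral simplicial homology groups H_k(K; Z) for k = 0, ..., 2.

H_0 ≅ Z,  H_1 ≅ Z × Z/2,  H_2 = 0.

We work with the vertex ordering 1 < 2 < 3 < 4 < 5 < 6 < 7 < 8 < 9 < 10. The simplices of K, each written with vertices in increasing order, are:

  0-simplices (10): [1], [2], [3], [4], [5], [6], [7], [8], [9], [10]
  1-simplices (30): (30 of them)
  2-simplices (20): (20 of them)

so the chain groups are C_0 ≅ Z^10, C_1 ≅ Z^30, C_2 ≅ Z^20.

Boundary ∂_1: C_1 → C_0 maps an edge to its endpoints' difference, ∂[p,q] = q − p.
As a 10×30 matrix over Z this has rank 9, with invariant factors (1,1,1,1,1,1,1,1,1).

The boundary map ∂_2: C_2 → C_1 sends each 2-simplex [p,q,r] to [q,r] − [p,r] + [p,q]. For instance
  ∂[1,3,8] = [3,8] − [1,8] + [1,3],
  ∂[2,8,10] = [8,10] − [2,10] + [2,8].
As a 30×20 matrix over Z this has rank 20, with invariant factors (1,1,1,1,1,1,1,1,1,1,1,1,1,1,1,1,1,1,1,2).

Computing H_k = (kernel of ∂_k) / (image of ∂_{k+1}):

  H_0: rank C_0 − rank ∂_1 = 10 − 9 = 1, and the invariant factors of ∂_1 are all 1, so H_0 = Z.
  H_1: rank ker ∂_1 − rank ∂_2 = (30 − 9) − 20 = 1, and ∂_2 has invariant factor 2 > 1, so H_1 = Z × Z/2.
  H_2: rank ker ∂_2 − rank ∂_3 = (20 − 20) − 0 = 0, and there is no ∂_3, so H_2 = 0.

(K is a triangulation of the Klein bottle.)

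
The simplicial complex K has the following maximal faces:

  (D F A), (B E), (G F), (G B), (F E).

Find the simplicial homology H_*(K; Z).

H_0 = Z,  H_1 = Z,  H_2 = 0.

Order the vertices as A < B < D < E < F < G. Listing each simplex with vertices in this order, K has dimension 2 with simplices:

  0-simplices (6): A, B, D, E, F, G
  1-simplices (7): AD, AF, BE, BG, DF, EF, FG
  2-simplices (1): ADF

Hence C_0 ≅ Z^6, C_1 ≅ Z^7, C_2 ≅ Z^1.

Boundary ∂_1: C_1 → C_0 sends each edge [p,q] (with p < q) to q − p. For instance
  ∂EF = F − E.
As a 6×7 matrix over Z this has rank 5, with invariant factors (1,1,1,1,1).

The boundary map ∂_2: C_2 → C_1 sends each 2-simplex [p,q,r] to [q,r] − [p,r] + [p,q]. For instance
  ∂ADF = DF − AF + AD.
The resulting 7×1 matrix has rank 1, and its Smith normal form has invariant factors (1).

Computing H_k = (kernel of ∂_k) / (image of ∂_{k+1}):

  H_0: rank C_0 − rank ∂_1 = 6 − 5 = 1, and the invariant factors of ∂_1 are all 1, so H_0 ≅ Z.
  H_1: rank ker ∂_1 − rank ∂_2 = (7 − 5) − 1 = 1, and the invariant factors of ∂_2 are all 1, so H_1 ≅ Z.
  H_2: rank ker ∂_2 − rank ∂_3 = (1 − 1) − 0 = 0, and there is no ∂_3, so H_2 ≅ 0.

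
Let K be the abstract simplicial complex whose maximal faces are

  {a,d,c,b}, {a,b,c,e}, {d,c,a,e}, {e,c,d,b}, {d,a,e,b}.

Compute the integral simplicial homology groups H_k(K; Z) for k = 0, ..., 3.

Fix the vertex order a < b < c < d < e and write every simplex with vertices in increasing order. Then dim K = 3 and the simplices of K are:

  0-simplices (5): a, b, c, d, e
  1-simplices (10): ab, ac, ad, ae, bc, bd, be, cd, ce, de
  2-simplices (10): abc, abd, abe, acd, ace, ade, bcd, bce, bde, cde
  3-simplices (5): abcd, abce, abde, acde, bcde

so the chain groups are C_0 ≅ Z^5, C_1 ≅ Z^10, C_2 ≅ Z^10, C_3 ≅ Z^5.

Boundary ∂_1: C_1 → C_0 is given by ∂[p,q] = [q] − [p]. For instance
  ∂be = e − b.
As a 5×10 matrix over Z this has rank 4, with invariant factors (1,1,1,1).

∂_2: C_2 → C_1 acts by ∂[p,q,r] = [q,r] − [p,r] + [p,q]. For instance
  ∂abd = bd − ad + ab,
  ∂acd = cd − ad + ac.
The resulting 10×10 matrix has rank 6, and its Smith normal form has invariant factors (1,1,1,1,1,1).

The boundary map ∂_3: C_3 → C_2 sends each 3-simplex σ to the alternating sum Σ_i (−1)^i (σ with its i-th vertex removed). For instance
  ∂acde = cde − ade + ace − acd,
  ∂abce = bce − ace + abe − abc.
The 10×5 boundary matrix has rank 4 and Smith normal form diag(1,1,1,1).

Reading off H_k = ker ∂_k / im ∂_{k+1}:

  H_0: rank C_0 − rank ∂_1 = 5 − 4 = 1, and the invariant factors of ∂_1 are all 1, so H_0 = Z.
  H_1: rank ker ∂_1 − rank ∂_2 = (10 − 4) − 6 = 0, and the invariant factors of ∂_2 are all 1, so H_1 = 0.
  H_2: rank ker ∂_2 − rank ∂_3 = (10 − 6) − 4 = 0, and the invariant factors of ∂_3 are all 1, so H_2 = 0.
  H_3: rank ker ∂_3 − rank ∂_4 = (5 − 4) − 0 = 1, and there is no ∂_4, so H_3 = Z.

H_0 = Z,  H_1 = 0,  H_2 = 0,  H_3 = Z.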